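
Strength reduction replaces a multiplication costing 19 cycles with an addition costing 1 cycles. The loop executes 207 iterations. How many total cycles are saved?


Per-iteration saving = 19 - 1 = 18
Total saved = 207 * 18 = 3726

3726


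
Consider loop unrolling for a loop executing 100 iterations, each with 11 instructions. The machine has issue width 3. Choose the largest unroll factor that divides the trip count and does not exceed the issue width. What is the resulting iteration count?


Largest divisor of 100 <= 3 is 2
New iterations = 100 / 2 = 50

50


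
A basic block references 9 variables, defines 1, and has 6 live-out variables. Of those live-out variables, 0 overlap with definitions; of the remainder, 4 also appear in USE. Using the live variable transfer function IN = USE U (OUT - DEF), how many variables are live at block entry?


OUT - DEF: 6 - 0 = 6
|IN| = |USE| + |OUT - DEF| - |USE ∩ (OUT - DEF)| = 9 + 6 - 4 = 11

11


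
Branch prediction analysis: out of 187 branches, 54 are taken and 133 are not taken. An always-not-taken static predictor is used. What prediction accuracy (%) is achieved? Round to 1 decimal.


Predictor: always-not-taken
Correct predictions = 133
Accuracy = 133 / 187 * 100 = 71.1%

71.1


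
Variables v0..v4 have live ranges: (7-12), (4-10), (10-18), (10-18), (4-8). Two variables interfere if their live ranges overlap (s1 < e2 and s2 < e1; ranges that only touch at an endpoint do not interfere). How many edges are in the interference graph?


Check all pairs for overlapping intervals.
Two intervals (s1,e1) and (s2,e2) overlap if s1 < e2 and s2 < e1.
v0 (7-12) vs v1..v4: overlaps v1, v2, v3, v4 -> 4
v1 (4-10) vs v2..v4: overlaps v4 -> 1
v2 (10-18) vs v3..v4: overlaps v3 -> 1
v3 (10-18) vs v4: overlaps none -> 0
Total overlapping pairs = 4 + 1 + 1 + 0 = 6

6


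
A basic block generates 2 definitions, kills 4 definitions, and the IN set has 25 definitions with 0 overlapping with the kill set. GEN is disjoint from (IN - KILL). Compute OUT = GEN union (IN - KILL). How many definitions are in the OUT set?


IN - KILL: 25 - 0 = 25 surviving definitions
OUT = GEN + surviving = 2 + 25 = 27

27


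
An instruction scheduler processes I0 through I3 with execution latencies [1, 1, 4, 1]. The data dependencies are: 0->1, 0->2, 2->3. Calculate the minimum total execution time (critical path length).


Compute longest path through dependency graph: dist(Ik) = max over predecessors of dist + latency(Ik).
dist(I0) = latency 1 = 1
dist(I1) = dist(I0) + 1 = 1 + 1 = 2
dist(I2) = dist(I0) + 4 = 1 + 4 = 5
dist(I3) = dist(I2) + 1 = 5 + 1 = 6
Critical path = max dist = 6

6


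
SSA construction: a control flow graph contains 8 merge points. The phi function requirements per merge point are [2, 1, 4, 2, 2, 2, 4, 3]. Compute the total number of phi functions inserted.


Total phi functions = sum of phi functions at each join node
= 2 + 1 + 4 + 2 + 2 + 2 + 4 + 3 = 20

20


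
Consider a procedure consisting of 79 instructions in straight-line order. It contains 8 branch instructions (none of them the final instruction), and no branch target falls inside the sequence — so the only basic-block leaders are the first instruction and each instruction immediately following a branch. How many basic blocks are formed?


With no in-sequence branch targets, the leaders are the first instruction plus the instruction after each branch.
Number of basic blocks = branches + 1
= 8 + 1 = 9

9


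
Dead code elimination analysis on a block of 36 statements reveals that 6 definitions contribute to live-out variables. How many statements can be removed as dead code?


Dead code = total statements - live definitions
= 36 - 6 = 30

30


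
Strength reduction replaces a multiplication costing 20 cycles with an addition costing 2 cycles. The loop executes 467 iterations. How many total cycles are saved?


Per-iteration saving = 20 - 2 = 18
Total saved = 467 * 18 = 8406

8406


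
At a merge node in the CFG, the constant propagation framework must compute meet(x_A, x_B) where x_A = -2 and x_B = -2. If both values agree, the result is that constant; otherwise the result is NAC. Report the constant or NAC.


Meet operation: if both paths give the same constant, result is that constant; if they differ, result is NAC (not-a-constant).
Path A: -2, Path B: -2 -> equal
Result: constant -> -2

-2


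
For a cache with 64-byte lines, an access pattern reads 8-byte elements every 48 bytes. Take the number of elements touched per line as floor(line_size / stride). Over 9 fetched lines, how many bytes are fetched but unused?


Elements per line = floor(64 / 48) = 1
Bytes used per line = 1 * 8 = 8
Wasted per line = 64 - 8 = 56
Total wasted = 56 * 9 = 504

504


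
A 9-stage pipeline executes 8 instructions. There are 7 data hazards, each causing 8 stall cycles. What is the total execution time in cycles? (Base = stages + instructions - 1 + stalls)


Base cycles = 9 + 8 - 1 = 16
Total stalls = 7 * 8 = 56
Total = 16 + 56 = 72

72


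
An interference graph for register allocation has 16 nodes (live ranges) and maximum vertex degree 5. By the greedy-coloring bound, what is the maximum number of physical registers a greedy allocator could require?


Greedy coloring never needs more than (max_degree + 1) colors: when coloring a vertex, at most max_degree neighbors are already colored.
Upper bound = 5 + 1 = 6

6


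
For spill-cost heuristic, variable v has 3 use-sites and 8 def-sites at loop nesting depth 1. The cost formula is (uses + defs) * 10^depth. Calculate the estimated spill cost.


uses + defs = 3 + 8 = 11
10^1 = 10
Spill cost = 11 * 10 = 110

110


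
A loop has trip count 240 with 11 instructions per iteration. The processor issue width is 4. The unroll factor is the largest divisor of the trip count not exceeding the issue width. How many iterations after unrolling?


Largest divisor of 240 <= 4 is 4
New iterations = 240 / 4 = 60

60


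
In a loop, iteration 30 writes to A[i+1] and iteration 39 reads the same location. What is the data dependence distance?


Distance = read iteration - write iteration
= 39 - 30 = 9

9


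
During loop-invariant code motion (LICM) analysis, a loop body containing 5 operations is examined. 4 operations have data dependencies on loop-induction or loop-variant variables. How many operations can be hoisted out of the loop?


Invariant candidates = total - loop-dependent
= 5 - 4 = 1

1


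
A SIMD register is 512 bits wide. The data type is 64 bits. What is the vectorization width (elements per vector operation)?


Width = SIMD bits / data type bits
= 512 / 64 = 8

8


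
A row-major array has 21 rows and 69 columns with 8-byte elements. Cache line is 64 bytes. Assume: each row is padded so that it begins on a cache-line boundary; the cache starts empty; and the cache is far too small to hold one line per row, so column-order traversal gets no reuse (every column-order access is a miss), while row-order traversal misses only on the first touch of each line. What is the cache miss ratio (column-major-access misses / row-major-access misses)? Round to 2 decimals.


Each row occupies 69 * 8 = 552 bytes and starts on a line boundary, so it spans ceil(552 / 64) = 9 cache lines.
Row-major traversal misses (one per line touched): 21 * ceil(69 * 8 / 64) = 189
Column-major traversal misses (no reuse, every access misses): 21 * 69 = 1449
Ratio = 1449 / 189 = 7.67

7.67


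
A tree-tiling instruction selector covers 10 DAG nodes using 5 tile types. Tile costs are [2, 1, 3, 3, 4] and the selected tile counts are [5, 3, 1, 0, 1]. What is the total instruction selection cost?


Total cost = sum(count_i * cost_i)
= 5*2 + 3*1 + 1*3 + 0*3 + 1*4
= 20

20


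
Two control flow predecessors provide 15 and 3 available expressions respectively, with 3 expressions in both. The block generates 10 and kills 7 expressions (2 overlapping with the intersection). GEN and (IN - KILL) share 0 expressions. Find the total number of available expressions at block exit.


IN = intersection of predecessors = 3
IN - KILL = 3 - 2 = 1
|OUT| = |GEN| + |IN - KILL| - |GEN ∩ (IN - KILL)| = 10 + 1 - 0 = 11

11


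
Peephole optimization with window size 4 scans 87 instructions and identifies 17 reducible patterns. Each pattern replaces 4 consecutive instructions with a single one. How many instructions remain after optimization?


Each match removes 3 instructions.
Total removed = 17 * 3 = 51
Remaining = 87 - 51 = 36

36


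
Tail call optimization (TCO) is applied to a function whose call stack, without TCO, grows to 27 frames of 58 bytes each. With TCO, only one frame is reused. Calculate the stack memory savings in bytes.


Without TCO: 27 * 58 = 1566 bytes
With TCO: reuse 1 frame = 58 bytes
Savings = 1566 - 58 = 1508

1508


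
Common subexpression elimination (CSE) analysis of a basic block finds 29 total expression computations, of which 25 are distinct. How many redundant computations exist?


CSE count = total expressions - unique expressions
= 29 - 25 = 4

4


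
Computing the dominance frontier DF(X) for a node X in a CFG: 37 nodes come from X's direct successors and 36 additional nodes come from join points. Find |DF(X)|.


DF(X) = direct successor contributions + join point contributions
= 37 + 36 = 73

73


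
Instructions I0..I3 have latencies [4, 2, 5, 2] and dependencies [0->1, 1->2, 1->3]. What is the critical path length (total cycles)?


Compute longest path through dependency graph: dist(Ik) = max over predecessors of dist + latency(Ik).
dist(I0) = latency 4 = 4
dist(I1) = dist(I0) + 2 = 4 + 2 = 6
dist(I2) = dist(I1) + 5 = 6 + 5 = 11
dist(I3) = dist(I1) + 2 = 6 + 2 = 8
Critical path = max dist = 11

11


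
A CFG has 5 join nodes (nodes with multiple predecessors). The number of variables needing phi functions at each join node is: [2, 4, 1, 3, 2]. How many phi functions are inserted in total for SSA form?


Total phi functions = sum of phi functions at each join node
= 2 + 4 + 1 + 3 + 2 = 12

12


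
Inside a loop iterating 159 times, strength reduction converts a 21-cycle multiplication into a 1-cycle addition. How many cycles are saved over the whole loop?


Per-iteration saving = 21 - 1 = 20
Total saved = 159 * 20 = 3180

3180


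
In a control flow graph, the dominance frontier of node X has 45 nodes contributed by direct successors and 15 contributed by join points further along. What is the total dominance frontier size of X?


DF(X) = direct successor contributions + join point contributions
= 45 + 15 = 60

60


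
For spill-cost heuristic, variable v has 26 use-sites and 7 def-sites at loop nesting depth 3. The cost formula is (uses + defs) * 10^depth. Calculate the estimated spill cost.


uses + defs = 26 + 7 = 33
10^3 = 1000
Spill cost = 33 * 1000 = 33000

33000


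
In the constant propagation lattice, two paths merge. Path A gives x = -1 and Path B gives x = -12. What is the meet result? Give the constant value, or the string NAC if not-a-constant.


Meet operation: if both paths give the same constant, result is that constant; if they differ, result is NAC (not-a-constant).
Path A: -1, Path B: -12 -> differ
Result: not-a-constant -> NAC

NAC


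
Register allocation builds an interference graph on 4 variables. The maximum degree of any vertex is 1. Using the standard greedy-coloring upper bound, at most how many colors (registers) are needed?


Greedy coloring never needs more than (max_degree + 1) colors: when coloring a vertex, at most max_degree neighbors are already colored.
Upper bound = 1 + 1 = 2

2


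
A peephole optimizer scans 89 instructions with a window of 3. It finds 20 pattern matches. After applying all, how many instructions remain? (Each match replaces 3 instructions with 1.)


Each match removes 2 instructions.
Total removed = 20 * 2 = 40
Remaining = 89 - 40 = 49

49


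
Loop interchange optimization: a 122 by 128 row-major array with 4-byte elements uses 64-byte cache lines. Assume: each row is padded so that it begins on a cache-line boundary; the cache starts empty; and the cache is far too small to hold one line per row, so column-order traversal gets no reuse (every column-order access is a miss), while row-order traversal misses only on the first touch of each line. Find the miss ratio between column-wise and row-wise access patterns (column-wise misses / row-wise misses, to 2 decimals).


Each row occupies 128 * 4 = 512 bytes and starts on a line boundary, so it spans ceil(512 / 64) = 8 cache lines.
Row-major traversal misses (one per line touched): 122 * ceil(128 * 4 / 64) = 976
Column-major traversal misses (no reuse, every access misses): 122 * 128 = 15616
Ratio = 15616 / 976 = 16.0

16.0


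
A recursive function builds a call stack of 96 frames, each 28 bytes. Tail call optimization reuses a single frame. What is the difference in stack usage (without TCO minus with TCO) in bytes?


Without TCO: 96 * 28 = 2688 bytes
With TCO: reuse 1 frame = 28 bytes
Savings = 2688 - 28 = 2660

2660


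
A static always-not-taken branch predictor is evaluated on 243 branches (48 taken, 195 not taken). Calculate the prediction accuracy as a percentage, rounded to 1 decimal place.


Predictor: always-not-taken
Correct predictions = 195
Accuracy = 195 / 243 * 100 = 80.2%

80.2


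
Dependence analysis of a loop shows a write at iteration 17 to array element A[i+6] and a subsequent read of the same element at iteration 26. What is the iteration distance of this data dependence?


Distance = read iteration - write iteration
= 26 - 17 = 9

9


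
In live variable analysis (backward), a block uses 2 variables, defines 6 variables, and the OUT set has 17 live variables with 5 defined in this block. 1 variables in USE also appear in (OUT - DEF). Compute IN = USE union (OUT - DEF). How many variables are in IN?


OUT - DEF: 17 - 5 = 12
|IN| = |USE| + |OUT - DEF| - |USE ∩ (OUT - DEF)| = 2 + 12 - 1 = 13

13


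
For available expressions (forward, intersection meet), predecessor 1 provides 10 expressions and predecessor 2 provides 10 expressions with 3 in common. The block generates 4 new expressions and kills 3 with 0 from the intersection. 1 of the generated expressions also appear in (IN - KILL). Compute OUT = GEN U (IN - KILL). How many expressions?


IN = intersection of predecessors = 3
IN - KILL = 3 - 0 = 3
|OUT| = |GEN| + |IN - KILL| - |GEN ∩ (IN - KILL)| = 4 + 3 - 1 = 6

6


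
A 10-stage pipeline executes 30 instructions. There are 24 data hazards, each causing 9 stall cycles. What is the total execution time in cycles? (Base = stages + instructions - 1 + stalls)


Base cycles = 10 + 30 - 1 = 39
Total stalls = 24 * 9 = 216
Total = 39 + 216 = 255

255


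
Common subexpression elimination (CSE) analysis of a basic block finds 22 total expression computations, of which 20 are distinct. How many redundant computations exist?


CSE count = total expressions - unique expressions
= 22 - 20 = 2

2


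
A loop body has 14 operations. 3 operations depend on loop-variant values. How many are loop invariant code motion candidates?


Invariant candidates = total - loop-dependent
= 14 - 3 = 11

11


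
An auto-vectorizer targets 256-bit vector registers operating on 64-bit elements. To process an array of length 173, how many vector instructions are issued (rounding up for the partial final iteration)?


Width = 256 / 64 = 4 elements per vector op
Iterations = ceil(173 / 4) = 44

44


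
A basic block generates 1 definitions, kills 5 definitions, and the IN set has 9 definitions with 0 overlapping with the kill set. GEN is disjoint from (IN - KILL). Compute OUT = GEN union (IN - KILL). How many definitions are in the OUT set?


IN - KILL: 9 - 0 = 9 surviving definitions
OUT = GEN + surviving = 1 + 9 = 10

10


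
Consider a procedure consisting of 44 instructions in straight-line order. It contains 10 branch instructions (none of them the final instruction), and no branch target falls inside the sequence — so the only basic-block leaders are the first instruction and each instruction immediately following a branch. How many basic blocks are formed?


With no in-sequence branch targets, the leaders are the first instruction plus the instruction after each branch.
Number of basic blocks = branches + 1
= 10 + 1 = 11

11


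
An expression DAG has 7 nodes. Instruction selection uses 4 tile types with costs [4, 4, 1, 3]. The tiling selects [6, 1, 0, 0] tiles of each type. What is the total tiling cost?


Total cost = sum(count_i * cost_i)
= 6*4 + 1*4 + 0*1 + 0*3
= 28

28


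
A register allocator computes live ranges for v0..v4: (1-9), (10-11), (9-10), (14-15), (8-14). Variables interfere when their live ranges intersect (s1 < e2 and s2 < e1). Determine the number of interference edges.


Check all pairs for overlapping intervals.
Two intervals (s1,e1) and (s2,e2) overlap if s1 < e2 and s2 < e1.
v0 (1-9) vs v1..v4: overlaps v4 -> 1
v1 (10-11) vs v2..v4: overlaps v4 -> 1
v2 (9-10) vs v3..v4: overlaps v4 -> 1
v3 (14-15) vs v4: overlaps none -> 0
Total overlapping pairs = 1 + 1 + 1 + 0 = 3

3


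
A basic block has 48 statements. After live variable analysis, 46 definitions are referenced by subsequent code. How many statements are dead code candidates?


Dead code = total statements - live definitions
= 48 - 46 = 2

2


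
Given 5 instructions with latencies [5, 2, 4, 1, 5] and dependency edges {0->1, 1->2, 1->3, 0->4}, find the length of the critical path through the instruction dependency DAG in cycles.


Compute longest path through dependency graph: dist(Ik) = max over predecessors of dist + latency(Ik).
dist(I0) = latency 5 = 5
dist(I1) = dist(I0) + 2 = 5 + 2 = 7
dist(I2) = dist(I1) + 4 = 7 + 4 = 11
dist(I3) = dist(I1) + 1 = 7 + 1 = 8
dist(I4) = dist(I0) + 5 = 5 + 5 = 10
Critical path = max dist = 11

11


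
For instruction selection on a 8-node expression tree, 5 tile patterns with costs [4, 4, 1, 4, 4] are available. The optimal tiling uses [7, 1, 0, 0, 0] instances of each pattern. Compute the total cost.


Total cost = sum(count_i * cost_i)
= 7*4 + 1*4 + 0*1 + 0*4 + 0*4
= 32

32


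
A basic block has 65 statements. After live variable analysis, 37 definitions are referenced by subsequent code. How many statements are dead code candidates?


Dead code = total statements - live definitions
= 65 - 37 = 28

28


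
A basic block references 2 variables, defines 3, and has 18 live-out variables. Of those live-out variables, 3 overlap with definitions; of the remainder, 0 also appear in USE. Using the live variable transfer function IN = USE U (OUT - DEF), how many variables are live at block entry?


OUT - DEF: 18 - 3 = 15
|IN| = |USE| + |OUT - DEF| - |USE ∩ (OUT - DEF)| = 2 + 15 - 0 = 17

17


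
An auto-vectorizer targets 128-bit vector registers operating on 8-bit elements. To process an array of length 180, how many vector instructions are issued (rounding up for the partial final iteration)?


Width = 128 / 8 = 16 elements per vector op
Iterations = ceil(180 / 16) = 12

12


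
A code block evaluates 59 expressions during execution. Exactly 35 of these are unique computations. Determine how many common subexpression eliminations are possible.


CSE count = total expressions - unique expressions
= 59 - 35 = 24

24


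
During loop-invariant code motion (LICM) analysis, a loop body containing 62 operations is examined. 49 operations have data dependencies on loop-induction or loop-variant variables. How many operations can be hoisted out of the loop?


Invariant candidates = total - loop-dependent
= 62 - 49 = 13

13


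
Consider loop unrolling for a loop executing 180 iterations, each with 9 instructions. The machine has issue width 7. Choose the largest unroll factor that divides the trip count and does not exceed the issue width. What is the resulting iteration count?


Largest divisor of 180 <= 7 is 6
New iterations = 180 / 6 = 30

30


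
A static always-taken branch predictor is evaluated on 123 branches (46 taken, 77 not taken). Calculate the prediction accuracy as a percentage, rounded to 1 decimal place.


Predictor: always-taken
Correct predictions = 46
Accuracy = 46 / 123 * 100 = 37.4%

37.4


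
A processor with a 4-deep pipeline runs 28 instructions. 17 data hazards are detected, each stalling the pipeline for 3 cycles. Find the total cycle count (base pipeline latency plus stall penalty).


Base cycles = 4 + 28 - 1 = 31
Total stalls = 17 * 3 = 51
Total = 31 + 51 = 82

82


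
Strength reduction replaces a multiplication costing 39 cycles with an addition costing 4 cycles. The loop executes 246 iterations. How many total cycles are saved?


Per-iteration saving = 39 - 4 = 35
Total saved = 246 * 35 = 8610

8610


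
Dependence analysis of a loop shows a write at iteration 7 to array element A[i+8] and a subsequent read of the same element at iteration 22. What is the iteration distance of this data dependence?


Distance = read iteration - write iteration
= 22 - 7 = 15

15


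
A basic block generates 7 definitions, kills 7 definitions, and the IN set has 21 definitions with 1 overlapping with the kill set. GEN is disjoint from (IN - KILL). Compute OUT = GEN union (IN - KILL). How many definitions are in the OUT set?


IN - KILL: 21 - 1 = 20 surviving definitions
OUT = GEN + surviving = 7 + 20 = 27

27


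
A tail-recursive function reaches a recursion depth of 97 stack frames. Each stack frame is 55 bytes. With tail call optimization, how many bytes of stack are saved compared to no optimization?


Without TCO: 97 * 55 = 5335 bytes
With TCO: reuse 1 frame = 55 bytes
Savings = 5335 - 55 = 5280

5280


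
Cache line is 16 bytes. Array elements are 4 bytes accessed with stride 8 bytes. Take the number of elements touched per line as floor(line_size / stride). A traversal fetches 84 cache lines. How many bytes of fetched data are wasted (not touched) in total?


Elements per line = floor(16 / 8) = 2
Bytes used per line = 2 * 4 = 8
Wasted per line = 16 - 8 = 8
Total wasted = 8 * 84 = 672

672


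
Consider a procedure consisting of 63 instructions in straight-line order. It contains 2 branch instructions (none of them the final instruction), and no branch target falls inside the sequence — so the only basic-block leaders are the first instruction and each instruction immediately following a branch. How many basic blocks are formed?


With no in-sequence branch targets, the leaders are the first instruction plus the instruction after each branch.
Number of basic blocks = branches + 1
= 2 + 1 = 3

3


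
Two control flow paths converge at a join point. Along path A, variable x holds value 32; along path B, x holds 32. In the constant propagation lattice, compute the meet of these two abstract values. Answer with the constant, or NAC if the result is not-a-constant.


Meet operation: if both paths give the same constant, result is that constant; if they differ, result is NAC (not-a-constant).
Path A: 32, Path B: 32 -> equal
Result: constant -> 32

32


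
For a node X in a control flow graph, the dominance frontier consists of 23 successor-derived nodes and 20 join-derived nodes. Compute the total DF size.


DF(X) = direct successor contributions + join point contributions
= 23 + 20 = 43

43


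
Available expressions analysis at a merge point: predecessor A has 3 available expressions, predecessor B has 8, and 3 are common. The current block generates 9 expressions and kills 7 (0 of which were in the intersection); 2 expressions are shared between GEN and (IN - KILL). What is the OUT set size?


IN = intersection of predecessors = 3
IN - KILL = 3 - 0 = 3
|OUT| = |GEN| + |IN - KILL| - |GEN ∩ (IN - KILL)| = 9 + 3 - 2 = 10

10


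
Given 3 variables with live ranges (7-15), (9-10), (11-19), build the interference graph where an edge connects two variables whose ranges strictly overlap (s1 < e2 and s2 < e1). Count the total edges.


Check all pairs for overlapping intervals.
Two intervals (s1,e1) and (s2,e2) overlap if s1 < e2 and s2 < e1.
v0 (7-15) vs v1..v2: overlaps v1, v2 -> 2
v1 (9-10) vs v2: overlaps none -> 0
Total overlapping pairs = 2 + 0 = 2

2


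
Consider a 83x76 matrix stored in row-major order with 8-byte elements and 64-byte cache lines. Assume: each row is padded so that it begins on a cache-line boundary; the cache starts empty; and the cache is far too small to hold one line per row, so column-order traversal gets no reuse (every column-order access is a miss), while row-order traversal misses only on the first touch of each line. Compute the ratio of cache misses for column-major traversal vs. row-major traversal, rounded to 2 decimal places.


Each row occupies 76 * 8 = 608 bytes and starts on a line boundary, so it spans ceil(608 / 64) = 10 cache lines.
Row-major traversal misses (one per line touched): 83 * ceil(76 * 8 / 64) = 830
Column-major traversal misses (no reuse, every access misses): 83 * 76 = 6308
Ratio = 6308 / 830 = 7.6

7.6


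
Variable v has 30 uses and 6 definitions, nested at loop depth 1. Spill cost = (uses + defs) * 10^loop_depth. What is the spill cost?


uses + defs = 30 + 6 = 36
10^1 = 10
Spill cost = 36 * 10 = 360

360


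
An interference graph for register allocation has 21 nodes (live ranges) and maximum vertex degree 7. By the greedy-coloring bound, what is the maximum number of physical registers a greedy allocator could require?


Greedy coloring never needs more than (max_degree + 1) colors: when coloring a vertex, at most max_degree neighbors are already colored.
Upper bound = 7 + 1 = 8

8


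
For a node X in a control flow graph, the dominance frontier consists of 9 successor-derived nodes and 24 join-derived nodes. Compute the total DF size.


DF(X) = direct successor contributions + join point contributions
= 9 + 24 = 33

33


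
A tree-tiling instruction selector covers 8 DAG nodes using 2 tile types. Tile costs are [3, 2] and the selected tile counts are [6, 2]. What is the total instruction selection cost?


Total cost = sum(count_i * cost_i)
= 6*3 + 2*2
= 22

22


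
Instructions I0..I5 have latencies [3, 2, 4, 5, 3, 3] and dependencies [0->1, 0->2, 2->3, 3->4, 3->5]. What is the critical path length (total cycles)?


Compute longest path through dependency graph: dist(Ik) = max over predecessors of dist + latency(Ik).
dist(I0) = latency 3 = 3
dist(I1) = dist(I0) + 2 = 3 + 2 = 5
dist(I2) = dist(I0) + 4 = 3 + 4 = 7
dist(I3) = dist(I2) + 5 = 7 + 5 = 12
dist(I4) = dist(I3) + 3 = 12 + 3 = 15
dist(I5) = dist(I3) + 3 = 12 + 3 = 15
Critical path = max dist = 15

15


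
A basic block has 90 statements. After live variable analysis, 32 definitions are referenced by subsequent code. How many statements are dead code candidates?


Dead code = total statements - live definitions
= 90 - 32 = 58

58


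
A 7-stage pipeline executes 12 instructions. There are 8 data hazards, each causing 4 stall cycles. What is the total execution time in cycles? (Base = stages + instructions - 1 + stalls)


Base cycles = 7 + 12 - 1 = 18
Total stalls = 8 * 4 = 32
Total = 18 + 32 = 50

50


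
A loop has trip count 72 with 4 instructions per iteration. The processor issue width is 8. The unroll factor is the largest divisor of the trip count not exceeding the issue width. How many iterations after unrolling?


Largest divisor of 72 <= 8 is 8
New iterations = 72 / 8 = 9

9


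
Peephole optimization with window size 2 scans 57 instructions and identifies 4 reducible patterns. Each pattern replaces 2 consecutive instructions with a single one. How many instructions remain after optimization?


Each match removes 1 instructions.
Total removed = 4 * 1 = 4
Remaining = 57 - 4 = 53

53


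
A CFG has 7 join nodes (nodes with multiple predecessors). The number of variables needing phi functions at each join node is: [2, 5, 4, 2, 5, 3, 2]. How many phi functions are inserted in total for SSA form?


Total phi functions = sum of phi functions at each join node
= 2 + 5 + 4 + 2 + 5 + 3 + 2 = 23

23


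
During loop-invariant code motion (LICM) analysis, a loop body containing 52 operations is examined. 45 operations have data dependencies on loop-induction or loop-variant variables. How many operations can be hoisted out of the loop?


Invariant candidates = total - loop-dependent
= 52 - 45 = 7

7


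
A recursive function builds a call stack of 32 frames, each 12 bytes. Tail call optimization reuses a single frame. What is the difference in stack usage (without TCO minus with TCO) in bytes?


Without TCO: 32 * 12 = 384 bytes
With TCO: reuse 1 frame = 12 bytes
Savings = 384 - 12 = 372

372


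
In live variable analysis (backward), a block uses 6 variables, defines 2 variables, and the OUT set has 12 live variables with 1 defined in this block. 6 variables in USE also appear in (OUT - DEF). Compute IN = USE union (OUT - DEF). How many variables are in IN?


OUT - DEF: 12 - 1 = 11
|IN| = |USE| + |OUT - DEF| - |USE ∩ (OUT - DEF)| = 6 + 11 - 6 = 11

11


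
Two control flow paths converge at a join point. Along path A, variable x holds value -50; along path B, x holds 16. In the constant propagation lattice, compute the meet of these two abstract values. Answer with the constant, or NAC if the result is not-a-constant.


Meet operation: if both paths give the same constant, result is that constant; if they differ, result is NAC (not-a-constant).
Path A: -50, Path B: 16 -> differ
Result: not-a-constant -> NAC

NAC


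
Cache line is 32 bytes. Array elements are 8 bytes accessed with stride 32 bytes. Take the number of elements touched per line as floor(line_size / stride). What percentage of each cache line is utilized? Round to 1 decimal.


Elements per cache line = floor(32 / 32) = 1
Bytes used = 1 * 8 = 8
Utilization = 8 / 32 * 100 = 25.0%

25.0


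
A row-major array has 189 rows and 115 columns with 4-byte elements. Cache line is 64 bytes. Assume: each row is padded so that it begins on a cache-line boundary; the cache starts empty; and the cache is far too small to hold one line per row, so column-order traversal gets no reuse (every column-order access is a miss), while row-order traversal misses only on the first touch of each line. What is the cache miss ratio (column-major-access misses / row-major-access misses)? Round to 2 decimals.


Each row occupies 115 * 4 = 460 bytes and starts on a line boundary, so it spans ceil(460 / 64) = 8 cache lines.
Row-major traversal misses (one per line touched): 189 * ceil(115 * 4 / 64) = 1512
Column-major traversal misses (no reuse, every access misses): 189 * 115 = 21735
Ratio = 21735 / 1512 = 14.38

14.38


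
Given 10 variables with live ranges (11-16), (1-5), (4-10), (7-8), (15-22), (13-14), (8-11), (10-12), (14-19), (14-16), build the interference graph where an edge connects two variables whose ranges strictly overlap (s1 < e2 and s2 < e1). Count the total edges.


Check all pairs for overlapping intervals.
Two intervals (s1,e1) and (s2,e2) overlap if s1 < e2 and s2 < e1.
v0 (11-16) vs v1..v9: overlaps v4, v5, v7, v8, v9 -> 5
v1 (1-5) vs v2..v9: overlaps v2 -> 1
v2 (4-10) vs v3..v9: overlaps v3, v6 -> 2
v3 (7-8) vs v4..v9: overlaps none -> 0
v4 (15-22) vs v5..v9: overlaps v8, v9 -> 2
v5 (13-14) vs v6..v9: overlaps none -> 0
v6 (8-11) vs v7..v9: overlaps v7 -> 1
v7 (10-12) vs v8..v9: overlaps none -> 0
v8 (14-19) vs v9: overlaps v9 -> 1
Total overlapping pairs = 5 + 1 + 2 + 0 + 2 + 0 + 1 + 0 + 1 = 12

12


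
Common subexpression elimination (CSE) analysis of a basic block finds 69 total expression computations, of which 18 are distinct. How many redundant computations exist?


CSE count = total expressions - unique expressions
= 69 - 18 = 51

51


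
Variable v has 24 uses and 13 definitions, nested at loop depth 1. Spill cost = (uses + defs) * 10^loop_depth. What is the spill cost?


uses + defs = 24 + 13 = 37
10^1 = 10
Spill cost = 37 * 10 = 370

370


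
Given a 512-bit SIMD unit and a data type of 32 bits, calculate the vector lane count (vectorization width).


Width = SIMD bits / data type bits
= 512 / 32 = 16

16


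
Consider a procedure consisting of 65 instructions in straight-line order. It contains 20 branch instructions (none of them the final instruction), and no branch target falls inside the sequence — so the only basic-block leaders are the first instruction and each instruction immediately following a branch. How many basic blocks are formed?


With no in-sequence branch targets, the leaders are the first instruction plus the instruction after each branch.
Number of basic blocks = branches + 1
= 20 + 1 = 21

21


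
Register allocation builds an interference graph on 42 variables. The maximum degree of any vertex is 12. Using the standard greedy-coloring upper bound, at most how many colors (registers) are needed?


Greedy coloring never needs more than (max_degree + 1) colors: when coloring a vertex, at most max_degree neighbors are already colored.
Upper bound = 12 + 1 = 13

13


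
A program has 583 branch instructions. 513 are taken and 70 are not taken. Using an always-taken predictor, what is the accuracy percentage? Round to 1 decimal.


Predictor: always-taken
Correct predictions = 513
Accuracy = 513 / 583 * 100 = 88.0%

88.0


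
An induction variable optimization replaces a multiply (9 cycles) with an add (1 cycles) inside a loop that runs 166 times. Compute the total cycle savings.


Per-iteration saving = 9 - 1 = 8
Total saved = 166 * 8 = 1328

1328


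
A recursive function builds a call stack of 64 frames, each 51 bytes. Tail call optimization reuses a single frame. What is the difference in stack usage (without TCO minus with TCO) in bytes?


Without TCO: 64 * 51 = 3264 bytes
With TCO: reuse 1 frame = 51 bytes
Savings = 3264 - 51 = 3213

3213


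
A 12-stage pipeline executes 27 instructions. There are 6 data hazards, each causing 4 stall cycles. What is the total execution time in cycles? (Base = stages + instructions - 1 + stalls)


Base cycles = 12 + 27 - 1 = 38
Total stalls = 6 * 4 = 24
Total = 38 + 24 = 62

62


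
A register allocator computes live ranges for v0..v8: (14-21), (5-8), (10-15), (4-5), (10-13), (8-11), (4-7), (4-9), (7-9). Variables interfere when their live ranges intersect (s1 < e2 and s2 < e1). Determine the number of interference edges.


Check all pairs for overlapping intervals.
Two intervals (s1,e1) and (s2,e2) overlap if s1 < e2 and s2 < e1.
v0 (14-21) vs v1..v8: overlaps v2 -> 1
v1 (5-8) vs v2..v8: overlaps v6, v7, v8 -> 3
v2 (10-15) vs v3..v8: overlaps v4, v5 -> 2
v3 (4-5) vs v4..v8: overlaps v6, v7 -> 2
v4 (10-13) vs v5..v8: overlaps v5 -> 1
v5 (8-11) vs v6..v8: overlaps v7, v8 -> 2
v6 (4-7) vs v7..v8: overlaps v7 -> 1
v7 (4-9) vs v8: overlaps v8 -> 1
Total overlapping pairs = 1 + 3 + 2 + 2 + 1 + 2 + 1 + 1 = 13

13


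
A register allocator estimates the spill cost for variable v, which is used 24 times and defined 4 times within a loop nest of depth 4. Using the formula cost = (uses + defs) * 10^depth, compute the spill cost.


uses + defs = 24 + 4 = 28
10^4 = 10000
Spill cost = 28 * 10000 = 280000

280000


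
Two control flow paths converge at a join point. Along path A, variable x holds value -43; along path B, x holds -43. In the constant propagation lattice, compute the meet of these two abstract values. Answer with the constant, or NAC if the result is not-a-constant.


Meet operation: if both paths give the same constant, result is that constant; if they differ, result is NAC (not-a-constant).
Path A: -43, Path B: -43 -> equal
Result: constant -> -43

-43


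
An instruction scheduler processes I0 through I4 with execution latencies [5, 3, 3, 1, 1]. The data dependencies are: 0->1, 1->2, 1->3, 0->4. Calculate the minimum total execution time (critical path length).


Compute longest path through dependency graph: dist(Ik) = max over predecessors of dist + latency(Ik).
dist(I0) = latency 5 = 5
dist(I1) = dist(I0) + 3 = 5 + 3 = 8
dist(I2) = dist(I1) + 3 = 8 + 3 = 11
dist(I3) = dist(I1) + 1 = 8 + 1 = 9
dist(I4) = dist(I0) + 1 = 5 + 1 = 6
Critical path = max dist = 11

11


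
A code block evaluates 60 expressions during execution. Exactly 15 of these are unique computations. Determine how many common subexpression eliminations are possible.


CSE count = total expressions - unique expressions
= 60 - 15 = 45

45


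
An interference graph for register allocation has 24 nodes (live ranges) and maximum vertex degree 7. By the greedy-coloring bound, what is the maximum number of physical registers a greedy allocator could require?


Greedy coloring never needs more than (max_degree + 1) colors: when coloring a vertex, at most max_degree neighbors are already colored.
Upper bound = 7 + 1 = 8

8


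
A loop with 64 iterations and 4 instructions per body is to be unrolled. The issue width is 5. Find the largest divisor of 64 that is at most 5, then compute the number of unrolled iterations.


Largest divisor of 64 <= 5 is 4
New iterations = 64 / 4 = 16

16


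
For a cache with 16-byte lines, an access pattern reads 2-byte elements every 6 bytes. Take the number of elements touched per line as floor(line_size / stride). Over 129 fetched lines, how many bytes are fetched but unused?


Elements per line = floor(16 / 6) = 2
Bytes used per line = 2 * 2 = 4
Wasted per line = 16 - 4 = 12
Total wasted = 12 * 129 = 1548

1548


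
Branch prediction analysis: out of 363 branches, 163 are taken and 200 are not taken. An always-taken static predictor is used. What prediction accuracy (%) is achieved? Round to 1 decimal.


Predictor: always-taken
Correct predictions = 163
Accuracy = 163 / 363 * 100 = 44.9%

44.9


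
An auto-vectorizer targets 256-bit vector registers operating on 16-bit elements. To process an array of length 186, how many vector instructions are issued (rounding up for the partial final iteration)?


Width = 256 / 16 = 16 elements per vector op
Iterations = ceil(186 / 16) = 12

12


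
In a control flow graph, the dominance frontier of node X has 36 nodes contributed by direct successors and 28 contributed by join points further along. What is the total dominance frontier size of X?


DF(X) = direct successor contributions + join point contributions
= 36 + 28 = 64

64


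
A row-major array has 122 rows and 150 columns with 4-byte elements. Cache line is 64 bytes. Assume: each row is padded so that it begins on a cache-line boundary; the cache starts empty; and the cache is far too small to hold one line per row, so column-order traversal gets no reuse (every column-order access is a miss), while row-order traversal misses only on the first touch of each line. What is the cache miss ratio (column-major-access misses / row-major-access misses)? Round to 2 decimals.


Each row occupies 150 * 4 = 600 bytes and starts on a line boundary, so it spans ceil(600 / 64) = 10 cache lines.
Row-major traversal misses (one per line touched): 122 * ceil(150 * 4 / 64) = 1220
Column-major traversal misses (no reuse, every access misses): 122 * 150 = 18300
Ratio = 18300 / 1220 = 15.0

15.0


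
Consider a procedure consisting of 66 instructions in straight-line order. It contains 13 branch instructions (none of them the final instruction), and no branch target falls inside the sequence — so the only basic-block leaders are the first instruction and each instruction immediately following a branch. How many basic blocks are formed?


With no in-sequence branch targets, the leaders are the first instruction plus the instruction after each branch.
Number of basic blocks = branches + 1
= 13 + 1 = 14

14


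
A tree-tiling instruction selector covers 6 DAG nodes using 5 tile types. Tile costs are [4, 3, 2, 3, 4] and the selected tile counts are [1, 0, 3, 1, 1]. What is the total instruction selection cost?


Total cost = sum(count_i * cost_i)
= 1*4 + 0*3 + 3*2 + 1*3 + 1*4
= 17

17
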